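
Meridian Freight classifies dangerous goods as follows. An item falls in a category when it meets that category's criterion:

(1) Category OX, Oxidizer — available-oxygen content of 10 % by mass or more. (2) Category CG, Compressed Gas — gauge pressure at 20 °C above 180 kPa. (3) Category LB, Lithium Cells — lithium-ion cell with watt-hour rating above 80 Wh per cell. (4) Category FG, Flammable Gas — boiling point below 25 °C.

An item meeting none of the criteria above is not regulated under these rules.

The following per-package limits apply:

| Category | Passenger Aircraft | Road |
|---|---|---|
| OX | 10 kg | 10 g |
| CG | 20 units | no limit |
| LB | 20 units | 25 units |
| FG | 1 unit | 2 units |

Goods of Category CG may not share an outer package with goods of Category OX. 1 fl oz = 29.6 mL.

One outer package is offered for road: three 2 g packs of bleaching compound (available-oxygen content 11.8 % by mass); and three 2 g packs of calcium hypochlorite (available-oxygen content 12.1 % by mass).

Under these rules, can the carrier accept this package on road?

No

Bleaching compound: available-oxygen content 11.8 % by mass ≥ 10 % by mass → Category OX (Oxidizer).
Calcium hypochlorite: available-oxygen content 12.1 % by mass ≥ 10 % by mass → Category OX (Oxidizer).
Category OX net quantity: (three 2 g packs = 6 g) + (three 2 g packs = 6 g) = 12 g.
12 g exceeds the road limit of 10 g for Category OX.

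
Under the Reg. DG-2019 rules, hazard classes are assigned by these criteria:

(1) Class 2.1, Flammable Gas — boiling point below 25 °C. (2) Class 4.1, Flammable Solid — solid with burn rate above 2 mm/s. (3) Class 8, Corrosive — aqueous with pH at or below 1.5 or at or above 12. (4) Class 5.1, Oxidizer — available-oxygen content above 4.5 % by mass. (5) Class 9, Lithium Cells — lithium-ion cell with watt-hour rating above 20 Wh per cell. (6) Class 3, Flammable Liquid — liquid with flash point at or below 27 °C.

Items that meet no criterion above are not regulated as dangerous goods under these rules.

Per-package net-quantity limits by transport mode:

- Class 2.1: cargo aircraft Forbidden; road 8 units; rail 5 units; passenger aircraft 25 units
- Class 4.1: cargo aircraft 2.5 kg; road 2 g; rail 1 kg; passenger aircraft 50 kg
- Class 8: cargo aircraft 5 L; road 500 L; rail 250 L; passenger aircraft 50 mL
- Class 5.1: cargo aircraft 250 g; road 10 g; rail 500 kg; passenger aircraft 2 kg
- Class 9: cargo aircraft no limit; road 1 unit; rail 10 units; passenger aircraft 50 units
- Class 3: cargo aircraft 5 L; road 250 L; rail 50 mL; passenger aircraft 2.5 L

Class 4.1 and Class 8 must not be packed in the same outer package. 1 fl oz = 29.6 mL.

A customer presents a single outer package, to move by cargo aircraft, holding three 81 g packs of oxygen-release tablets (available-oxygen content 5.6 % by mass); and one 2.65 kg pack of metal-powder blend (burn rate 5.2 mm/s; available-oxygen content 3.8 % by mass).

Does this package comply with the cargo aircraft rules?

No

Available-oxygen content 5.6 % by mass meets the Class 5.1 criterion (Oxidizer), so the oxygen-release tablets are Class 5.1.
The metal-powder blend has burn rate 5.2 mm/s, which is > 2 mm/s, so it is Class 4.1 (Flammable Solid).
Class 5.1 quantity: three 81 g packs = 243 g.
243 g is within the cargo aircraft limit of 250 g for Class 5.1.
Class 4.1 quantity: 2.65 kg.
2.65 kg > 2.5 kg (cargo aircraft limit, Class 4.1) — over the limit.
The segregation rule (Class 4.1 with Class 8) does not apply to Class 5.1 with Class 4.1.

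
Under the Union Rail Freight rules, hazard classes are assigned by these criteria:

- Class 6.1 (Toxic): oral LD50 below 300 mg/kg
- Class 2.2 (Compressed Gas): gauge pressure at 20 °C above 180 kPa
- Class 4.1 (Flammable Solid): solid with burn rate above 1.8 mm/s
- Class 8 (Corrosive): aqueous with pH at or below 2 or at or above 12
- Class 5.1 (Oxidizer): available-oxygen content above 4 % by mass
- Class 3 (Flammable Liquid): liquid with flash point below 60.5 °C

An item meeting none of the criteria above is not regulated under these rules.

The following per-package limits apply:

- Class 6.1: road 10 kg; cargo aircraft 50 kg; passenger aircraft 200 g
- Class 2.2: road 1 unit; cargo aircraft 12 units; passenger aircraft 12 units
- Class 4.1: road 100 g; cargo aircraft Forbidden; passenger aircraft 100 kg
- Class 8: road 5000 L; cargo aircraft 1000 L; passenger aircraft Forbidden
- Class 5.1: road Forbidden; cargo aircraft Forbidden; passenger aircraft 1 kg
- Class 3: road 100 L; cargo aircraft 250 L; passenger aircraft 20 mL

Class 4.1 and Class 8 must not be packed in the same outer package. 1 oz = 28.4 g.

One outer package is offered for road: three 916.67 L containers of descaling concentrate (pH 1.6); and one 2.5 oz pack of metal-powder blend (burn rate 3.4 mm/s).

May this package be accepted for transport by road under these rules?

Descaling concentrate: pH 1.6 ≤ 2 → Class 8 (Corrosive).
Metal-powder blend: burn rate 3.4 mm/s > 1.8 mm/s → Class 4.1 (Flammable Solid).
Class 4.1 quantity: one 2.5 oz pack = 71 g.
71 g is within the road limit of 100 g for Class 4.1.
Class 8 quantity: three 916.67 L containers = 2750.01 L.
2750.01 L is within the road limit of 5000 L for Class 8.
Class 4.1 and Class 8 may not share an outer package.

No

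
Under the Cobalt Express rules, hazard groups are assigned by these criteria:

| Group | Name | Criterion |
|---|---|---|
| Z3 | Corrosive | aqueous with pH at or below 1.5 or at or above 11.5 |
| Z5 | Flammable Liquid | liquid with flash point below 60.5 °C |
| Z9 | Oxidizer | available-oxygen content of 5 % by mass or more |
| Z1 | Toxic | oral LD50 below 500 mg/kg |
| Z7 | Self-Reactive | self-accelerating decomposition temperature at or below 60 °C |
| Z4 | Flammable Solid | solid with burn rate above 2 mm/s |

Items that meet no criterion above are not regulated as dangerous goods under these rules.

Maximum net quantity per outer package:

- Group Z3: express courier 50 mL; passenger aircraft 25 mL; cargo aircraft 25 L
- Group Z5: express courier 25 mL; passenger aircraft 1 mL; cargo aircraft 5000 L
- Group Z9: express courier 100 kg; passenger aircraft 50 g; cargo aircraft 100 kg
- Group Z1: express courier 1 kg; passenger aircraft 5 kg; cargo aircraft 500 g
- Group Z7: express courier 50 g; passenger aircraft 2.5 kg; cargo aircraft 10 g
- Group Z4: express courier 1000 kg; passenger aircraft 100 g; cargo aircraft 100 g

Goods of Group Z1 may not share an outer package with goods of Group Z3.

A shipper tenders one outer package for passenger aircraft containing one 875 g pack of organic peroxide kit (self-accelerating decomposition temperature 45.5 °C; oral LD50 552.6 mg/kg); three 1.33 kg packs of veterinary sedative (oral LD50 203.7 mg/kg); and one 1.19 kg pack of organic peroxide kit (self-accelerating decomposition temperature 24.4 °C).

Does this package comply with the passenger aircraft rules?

Yes

With self-accelerating decomposition temperature 45.5 °C (≤ 60 °C), the organic peroxide kit falls in Group Z7.
Oral LD50 203.7 mg/kg meets the Group Z1 criterion (Toxic), so the veterinary sedative is Group Z1.
With self-accelerating decomposition temperature 24.4 °C (≤ 60 °C), the organic peroxide kit falls in Group Z7.
Group Z1 quantity: three 1.33 kg packs = 3.99 kg.
That is within the Group Z1 passenger aircraft limit of 5 kg.
Total Group Z7: 875 g + 1.19 kg = 2.065 kg.
That is within the Group Z7 passenger aircraft limit of 2.5 kg.
The segregation rule (Group Z1 with Group Z3) does not apply to Group Z1 with Group Z7.
Every hazard group is within its passenger aircraft limit and no segregation rule is violated.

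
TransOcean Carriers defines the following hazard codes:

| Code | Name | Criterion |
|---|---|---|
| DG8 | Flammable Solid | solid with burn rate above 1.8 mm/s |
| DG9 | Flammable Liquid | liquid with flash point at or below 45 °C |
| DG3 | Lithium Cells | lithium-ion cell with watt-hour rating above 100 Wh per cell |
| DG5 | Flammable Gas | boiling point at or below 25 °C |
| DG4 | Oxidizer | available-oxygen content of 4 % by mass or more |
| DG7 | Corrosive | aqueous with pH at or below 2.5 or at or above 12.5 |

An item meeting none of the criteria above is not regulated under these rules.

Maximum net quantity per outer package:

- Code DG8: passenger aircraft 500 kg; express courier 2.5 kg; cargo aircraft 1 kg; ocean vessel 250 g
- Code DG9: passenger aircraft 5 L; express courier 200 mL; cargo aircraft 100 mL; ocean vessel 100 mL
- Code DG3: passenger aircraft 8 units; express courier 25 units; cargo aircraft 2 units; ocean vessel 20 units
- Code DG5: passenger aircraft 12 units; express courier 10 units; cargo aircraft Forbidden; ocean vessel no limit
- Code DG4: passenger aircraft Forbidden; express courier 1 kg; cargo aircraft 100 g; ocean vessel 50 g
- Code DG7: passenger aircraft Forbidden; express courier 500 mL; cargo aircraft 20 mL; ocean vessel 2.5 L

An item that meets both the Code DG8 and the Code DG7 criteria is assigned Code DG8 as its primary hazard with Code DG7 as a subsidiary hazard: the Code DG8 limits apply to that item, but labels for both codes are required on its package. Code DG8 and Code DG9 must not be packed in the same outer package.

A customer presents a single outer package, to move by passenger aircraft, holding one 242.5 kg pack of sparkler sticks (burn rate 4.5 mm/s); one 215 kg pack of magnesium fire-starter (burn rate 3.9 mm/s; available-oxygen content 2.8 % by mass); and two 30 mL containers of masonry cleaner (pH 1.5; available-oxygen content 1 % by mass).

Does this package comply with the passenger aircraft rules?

With burn rate 4.5 mm/s (> 1.8 mm/s), the sparkler sticks fall in Code DG8.
Burn rate 3.9 mm/s meets the Code DG8 criterion (Flammable Solid), so the magnesium fire-starter is Code DG8.
The masonry cleaner has pH 1.5, which is ≤ 2.5, so it is Code DG7 (Corrosive).
Code DG8 net quantity: 242.5 kg + 215 kg = 457.5 kg.
That is within the Code DG8 passenger aircraft limit of 500 kg.
Code DG7 quantity: two 30 mL containers = 60 mL.
Code DG7 is Forbidden by passenger aircraft.
The segregation rule (Code DG8 with Code DG9) does not apply to Code DG8 with Code DG7.

No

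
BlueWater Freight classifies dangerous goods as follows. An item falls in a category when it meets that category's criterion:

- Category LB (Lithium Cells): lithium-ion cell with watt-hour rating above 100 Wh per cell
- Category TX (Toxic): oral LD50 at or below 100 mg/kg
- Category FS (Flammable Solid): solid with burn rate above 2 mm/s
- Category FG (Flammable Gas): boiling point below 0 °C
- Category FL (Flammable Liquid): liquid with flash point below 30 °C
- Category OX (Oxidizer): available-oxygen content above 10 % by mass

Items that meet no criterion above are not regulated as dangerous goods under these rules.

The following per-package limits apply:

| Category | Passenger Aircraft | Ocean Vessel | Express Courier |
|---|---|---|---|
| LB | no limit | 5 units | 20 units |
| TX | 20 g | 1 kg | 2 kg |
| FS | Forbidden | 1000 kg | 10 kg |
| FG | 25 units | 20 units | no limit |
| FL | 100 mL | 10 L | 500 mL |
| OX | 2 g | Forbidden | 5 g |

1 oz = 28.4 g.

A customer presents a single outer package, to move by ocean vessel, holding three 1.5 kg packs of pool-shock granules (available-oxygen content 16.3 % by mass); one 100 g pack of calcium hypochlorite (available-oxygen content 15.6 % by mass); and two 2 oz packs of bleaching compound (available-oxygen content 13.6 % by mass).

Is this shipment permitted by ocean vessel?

No

With available-oxygen content 16.3 % by mass (> 10 % by mass), the pool-shock granules fall in Category OX.
The calcium hypochlorite has available-oxygen content 15.6 % by mass, which is > 10 % by mass, so it is Category OX (Oxidizer).
The bleaching compound has available-oxygen content 13.6 % by mass, which is > 10 % by mass, so it is Category OX (Oxidizer).
Category OX net quantity: (three 1.5 kg packs = 4.5 kg) + 100 g + (two 2 oz packs = 113.6 g) = 4713.6 g.
By ocean vessel, Category OX is Forbidden regardless of quantity.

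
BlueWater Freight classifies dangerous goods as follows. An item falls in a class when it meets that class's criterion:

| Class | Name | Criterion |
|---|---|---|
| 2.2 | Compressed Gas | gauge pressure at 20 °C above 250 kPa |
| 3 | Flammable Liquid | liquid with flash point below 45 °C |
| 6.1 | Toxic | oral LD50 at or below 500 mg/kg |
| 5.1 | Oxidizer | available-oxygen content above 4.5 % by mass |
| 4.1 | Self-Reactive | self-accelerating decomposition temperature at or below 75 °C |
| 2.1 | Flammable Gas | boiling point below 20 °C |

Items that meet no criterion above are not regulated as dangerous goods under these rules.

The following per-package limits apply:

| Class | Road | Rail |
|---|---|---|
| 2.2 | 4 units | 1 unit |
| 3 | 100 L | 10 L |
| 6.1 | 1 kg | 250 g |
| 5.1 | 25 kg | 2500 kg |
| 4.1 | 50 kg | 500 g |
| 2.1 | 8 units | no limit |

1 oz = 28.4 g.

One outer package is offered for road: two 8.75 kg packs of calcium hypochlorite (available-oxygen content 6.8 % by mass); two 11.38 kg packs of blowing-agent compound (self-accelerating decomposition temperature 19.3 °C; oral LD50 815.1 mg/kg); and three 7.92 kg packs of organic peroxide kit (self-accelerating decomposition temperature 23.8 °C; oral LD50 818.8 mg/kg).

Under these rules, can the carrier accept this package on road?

Calcium hypochlorite: available-oxygen content 6.8 % by mass > 4.5 % by mass → Class 5.1 (Oxidizer).
Self-accelerating decomposition temperature 19.3 °C meets the Class 4.1 criterion (Self-Reactive), so the blowing-agent compound is Class 4.1.
Self-accelerating decomposition temperature 23.8 °C meets the Class 4.1 criterion (Self-Reactive), so the organic peroxide kit is Class 4.1.
Total Class 4.1: (two 11.38 kg packs = 22.76 kg) + (three 7.92 kg packs = 23.76 kg) = 46.52 kg.
46.52 kg is within the road limit of 50 kg for Class 4.1.
Class 5.1 quantity: two 8.75 kg packs = 17.5 kg.
That is within the Class 5.1 road limit of 25 kg.
Every hazard class is within its road limit and no segregation rule is violated.

Yes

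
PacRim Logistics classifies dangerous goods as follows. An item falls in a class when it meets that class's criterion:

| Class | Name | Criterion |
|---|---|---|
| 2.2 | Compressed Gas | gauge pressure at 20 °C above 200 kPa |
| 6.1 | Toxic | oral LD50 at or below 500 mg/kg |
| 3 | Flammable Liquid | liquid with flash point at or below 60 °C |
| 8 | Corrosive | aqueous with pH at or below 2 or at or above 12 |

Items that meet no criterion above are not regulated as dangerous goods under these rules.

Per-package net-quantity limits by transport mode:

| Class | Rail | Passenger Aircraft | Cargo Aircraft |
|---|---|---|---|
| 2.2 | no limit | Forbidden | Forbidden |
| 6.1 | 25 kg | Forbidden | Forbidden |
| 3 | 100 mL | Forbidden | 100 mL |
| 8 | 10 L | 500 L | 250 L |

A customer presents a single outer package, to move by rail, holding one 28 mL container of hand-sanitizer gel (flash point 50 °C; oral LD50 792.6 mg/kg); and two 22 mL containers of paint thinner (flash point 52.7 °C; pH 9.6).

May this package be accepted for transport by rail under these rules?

Hand-sanitizer gel: flash point 50 °C ≤ 60 °C → Class 3 (Flammable Liquid).
Paint thinner: flash point 52.7 °C ≤ 60 °C → Class 3 (Flammable Liquid).
Total Class 3: 28 mL + (two 22 mL containers = 44 mL) = 72 mL.
72 mL ≤ 100 mL (rail limit, Class 3) — within limit.

Yes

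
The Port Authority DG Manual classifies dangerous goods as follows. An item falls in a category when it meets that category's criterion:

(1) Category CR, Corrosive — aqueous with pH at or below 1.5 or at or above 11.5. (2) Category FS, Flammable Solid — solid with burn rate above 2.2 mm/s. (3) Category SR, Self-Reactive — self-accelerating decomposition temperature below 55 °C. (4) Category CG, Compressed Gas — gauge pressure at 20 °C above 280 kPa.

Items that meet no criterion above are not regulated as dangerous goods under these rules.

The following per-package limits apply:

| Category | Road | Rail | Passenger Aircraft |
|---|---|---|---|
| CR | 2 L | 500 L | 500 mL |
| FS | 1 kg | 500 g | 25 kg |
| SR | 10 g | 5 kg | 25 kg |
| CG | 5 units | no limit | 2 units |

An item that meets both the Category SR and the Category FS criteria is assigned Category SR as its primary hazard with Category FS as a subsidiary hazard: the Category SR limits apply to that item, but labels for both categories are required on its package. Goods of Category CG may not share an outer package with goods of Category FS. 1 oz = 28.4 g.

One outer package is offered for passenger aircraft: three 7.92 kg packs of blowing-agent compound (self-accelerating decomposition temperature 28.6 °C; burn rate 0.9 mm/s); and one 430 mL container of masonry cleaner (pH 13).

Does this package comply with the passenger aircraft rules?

Blowing-agent compound: self-accelerating decomposition temperature 28.6 °C < 55 °C → Category SR (Self-Reactive).
With pH 13 (≥ 11.5), the masonry cleaner falls in Category CR.
Category CR quantity: 430 mL.
430 mL is within the passenger aircraft limit of 500 mL for Category CR.
Category SR quantity: three 7.92 kg packs = 23.76 kg.
23.76 kg is within the passenger aircraft limit of 25 kg for Category SR.
The segregation rule (Category CG with Category FS) does not apply to Category CR with Category SR.
Every hazard category is within its passenger aircraft limit and no segregation rule is violated.

Yes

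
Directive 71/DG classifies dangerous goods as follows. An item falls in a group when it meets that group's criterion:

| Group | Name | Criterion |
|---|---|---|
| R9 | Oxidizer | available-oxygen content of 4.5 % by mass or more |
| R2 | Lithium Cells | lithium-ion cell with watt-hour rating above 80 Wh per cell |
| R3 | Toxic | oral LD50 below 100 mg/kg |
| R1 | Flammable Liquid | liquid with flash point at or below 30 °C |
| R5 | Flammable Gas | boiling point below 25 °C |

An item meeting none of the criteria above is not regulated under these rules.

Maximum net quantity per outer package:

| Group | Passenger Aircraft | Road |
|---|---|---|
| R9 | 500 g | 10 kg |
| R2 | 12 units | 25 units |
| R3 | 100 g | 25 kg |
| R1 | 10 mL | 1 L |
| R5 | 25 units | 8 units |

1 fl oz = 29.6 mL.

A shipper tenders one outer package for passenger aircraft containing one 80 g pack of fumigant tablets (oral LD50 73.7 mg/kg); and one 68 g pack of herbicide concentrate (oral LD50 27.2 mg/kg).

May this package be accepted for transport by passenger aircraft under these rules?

Oral LD50 73.7 mg/kg meets the Group R3 criterion (Toxic), so the fumigant tablets are Group R3.
The herbicide concentrate has oral LD50 27.2 mg/kg, which is < 100 mg/kg, so it is Group R3 (Toxic).
Group R3 net quantity: 80 g + 68 g = 148 g.
That exceeds the Group R3 passenger aircraft limit of 100 g.

No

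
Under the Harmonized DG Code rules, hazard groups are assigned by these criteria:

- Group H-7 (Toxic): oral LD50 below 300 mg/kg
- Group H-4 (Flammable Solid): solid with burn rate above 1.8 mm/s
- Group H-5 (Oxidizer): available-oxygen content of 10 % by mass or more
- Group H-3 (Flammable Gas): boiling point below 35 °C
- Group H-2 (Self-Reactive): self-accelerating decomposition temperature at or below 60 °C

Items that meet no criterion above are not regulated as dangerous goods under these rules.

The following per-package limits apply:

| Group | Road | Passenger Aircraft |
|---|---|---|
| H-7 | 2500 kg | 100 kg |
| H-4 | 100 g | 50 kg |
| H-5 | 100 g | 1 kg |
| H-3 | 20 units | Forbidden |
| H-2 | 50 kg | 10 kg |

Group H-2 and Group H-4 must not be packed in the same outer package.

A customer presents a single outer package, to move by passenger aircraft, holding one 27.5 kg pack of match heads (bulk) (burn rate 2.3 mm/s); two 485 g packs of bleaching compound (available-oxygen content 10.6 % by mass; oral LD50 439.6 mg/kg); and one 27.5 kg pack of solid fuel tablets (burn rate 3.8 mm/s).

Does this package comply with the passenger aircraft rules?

Match heads (bulk): burn rate 2.3 mm/s > 1.8 mm/s → Group H-4 (Flammable Solid).
With available-oxygen content 10.6 % by mass (≥ 10 % by mass), the bleaching compound falls in Group H-5.
With burn rate 3.8 mm/s (> 1.8 mm/s), the solid fuel tablets fall in Group H-4.
Total Group H-4: 27.5 kg + 27.5 kg = 55 kg.
55 kg exceeds the passenger aircraft limit of 50 kg for Group H-4.
Group H-5 quantity: two 485 g packs = 970 g.
970 g ≤ 1 kg (passenger aircraft limit, Group H-5) — within limit.
The segregation rule (Group H-2 with Group H-4) does not apply to Group H-4 with Group H-5.

No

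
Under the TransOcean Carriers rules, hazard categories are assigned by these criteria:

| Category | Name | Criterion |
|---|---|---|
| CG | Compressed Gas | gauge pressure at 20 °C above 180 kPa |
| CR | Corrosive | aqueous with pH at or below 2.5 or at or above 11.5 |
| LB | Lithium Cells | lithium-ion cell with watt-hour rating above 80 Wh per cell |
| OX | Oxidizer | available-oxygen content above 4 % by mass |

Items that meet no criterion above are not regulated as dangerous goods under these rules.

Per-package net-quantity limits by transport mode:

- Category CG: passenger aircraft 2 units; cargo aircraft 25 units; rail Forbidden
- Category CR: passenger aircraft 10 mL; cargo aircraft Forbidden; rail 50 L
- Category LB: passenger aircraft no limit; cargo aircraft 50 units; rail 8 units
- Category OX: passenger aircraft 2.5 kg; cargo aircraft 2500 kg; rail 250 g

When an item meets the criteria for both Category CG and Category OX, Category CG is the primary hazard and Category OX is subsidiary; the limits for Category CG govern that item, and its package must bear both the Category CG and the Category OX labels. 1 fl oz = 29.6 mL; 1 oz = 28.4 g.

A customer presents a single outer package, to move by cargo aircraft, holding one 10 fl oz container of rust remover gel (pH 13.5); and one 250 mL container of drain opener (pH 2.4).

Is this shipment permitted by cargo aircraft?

No

The rust remover gel has pH 13.5, which is ≥ 11.5, so it is Category CR (Corrosive).
With pH 2.4 (≤ 2.5), the drain opener falls in Category CR.
Category CR net quantity: (one 10 fl oz container = 296 mL) + 250 mL = 546 mL.
By cargo aircraft, Category CR is Forbidden regardless of quantity.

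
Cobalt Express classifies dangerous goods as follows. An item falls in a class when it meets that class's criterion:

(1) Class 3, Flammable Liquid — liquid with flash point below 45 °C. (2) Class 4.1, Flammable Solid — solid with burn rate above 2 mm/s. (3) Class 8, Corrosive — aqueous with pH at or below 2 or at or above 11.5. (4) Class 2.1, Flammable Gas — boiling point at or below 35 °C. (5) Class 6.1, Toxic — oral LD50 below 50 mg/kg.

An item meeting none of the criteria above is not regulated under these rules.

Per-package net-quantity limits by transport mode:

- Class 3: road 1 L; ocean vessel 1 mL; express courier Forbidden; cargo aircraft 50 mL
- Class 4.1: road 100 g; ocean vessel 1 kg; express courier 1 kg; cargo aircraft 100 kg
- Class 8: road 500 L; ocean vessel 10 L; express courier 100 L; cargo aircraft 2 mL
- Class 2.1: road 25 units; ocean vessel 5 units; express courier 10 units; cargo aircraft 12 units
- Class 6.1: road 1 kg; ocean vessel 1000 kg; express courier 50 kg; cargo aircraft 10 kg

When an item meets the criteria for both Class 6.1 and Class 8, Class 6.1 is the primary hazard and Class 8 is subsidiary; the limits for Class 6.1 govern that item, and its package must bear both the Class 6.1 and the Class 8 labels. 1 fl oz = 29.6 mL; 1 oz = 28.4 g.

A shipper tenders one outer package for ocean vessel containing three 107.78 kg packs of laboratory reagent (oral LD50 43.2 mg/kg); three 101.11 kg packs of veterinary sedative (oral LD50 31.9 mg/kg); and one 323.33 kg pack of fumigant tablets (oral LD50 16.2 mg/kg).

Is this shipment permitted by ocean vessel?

Yes

The laboratory reagent has oral LD50 43.2 mg/kg, which is < 50 mg/kg, so it is Class 6.1 (Toxic).
Veterinary sedative: oral LD50 31.9 mg/kg < 50 mg/kg → Class 6.1 (Toxic).
The fumigant tablets have oral LD50 16.2 mg/kg, which is < 50 mg/kg, so they are Class 6.1 (Toxic).
Total Class 6.1: (three 107.78 kg packs = 323.34 kg) + (three 101.11 kg packs = 303.33 kg) + 323.33 kg = 950 kg.
950 kg ≤ 1000 kg (ocean vessel limit, Class 6.1) — within limit.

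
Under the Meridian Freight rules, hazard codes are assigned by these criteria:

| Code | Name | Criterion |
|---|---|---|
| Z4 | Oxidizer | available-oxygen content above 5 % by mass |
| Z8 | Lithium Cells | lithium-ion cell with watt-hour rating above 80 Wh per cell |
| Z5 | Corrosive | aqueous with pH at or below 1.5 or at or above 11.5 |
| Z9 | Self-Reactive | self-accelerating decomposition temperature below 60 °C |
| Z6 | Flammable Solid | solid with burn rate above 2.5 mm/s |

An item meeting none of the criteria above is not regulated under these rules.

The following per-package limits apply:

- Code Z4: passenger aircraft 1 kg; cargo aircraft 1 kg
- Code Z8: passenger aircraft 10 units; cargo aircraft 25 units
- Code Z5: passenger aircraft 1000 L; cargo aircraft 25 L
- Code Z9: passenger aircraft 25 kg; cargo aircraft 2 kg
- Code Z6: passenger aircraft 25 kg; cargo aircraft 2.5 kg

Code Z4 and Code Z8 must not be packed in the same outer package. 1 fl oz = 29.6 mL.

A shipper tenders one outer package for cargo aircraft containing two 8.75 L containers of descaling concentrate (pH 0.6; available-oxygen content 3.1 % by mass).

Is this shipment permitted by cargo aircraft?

pH 0.6 meets the Code Z5 criterion (Corrosive), so the descaling concentrate is Code Z5.
Code Z5 quantity: two 8.75 L containers = 17.5 L.
17.5 L ≤ 25 L (cargo aircraft limit, Code Z5) — within limit.

Yes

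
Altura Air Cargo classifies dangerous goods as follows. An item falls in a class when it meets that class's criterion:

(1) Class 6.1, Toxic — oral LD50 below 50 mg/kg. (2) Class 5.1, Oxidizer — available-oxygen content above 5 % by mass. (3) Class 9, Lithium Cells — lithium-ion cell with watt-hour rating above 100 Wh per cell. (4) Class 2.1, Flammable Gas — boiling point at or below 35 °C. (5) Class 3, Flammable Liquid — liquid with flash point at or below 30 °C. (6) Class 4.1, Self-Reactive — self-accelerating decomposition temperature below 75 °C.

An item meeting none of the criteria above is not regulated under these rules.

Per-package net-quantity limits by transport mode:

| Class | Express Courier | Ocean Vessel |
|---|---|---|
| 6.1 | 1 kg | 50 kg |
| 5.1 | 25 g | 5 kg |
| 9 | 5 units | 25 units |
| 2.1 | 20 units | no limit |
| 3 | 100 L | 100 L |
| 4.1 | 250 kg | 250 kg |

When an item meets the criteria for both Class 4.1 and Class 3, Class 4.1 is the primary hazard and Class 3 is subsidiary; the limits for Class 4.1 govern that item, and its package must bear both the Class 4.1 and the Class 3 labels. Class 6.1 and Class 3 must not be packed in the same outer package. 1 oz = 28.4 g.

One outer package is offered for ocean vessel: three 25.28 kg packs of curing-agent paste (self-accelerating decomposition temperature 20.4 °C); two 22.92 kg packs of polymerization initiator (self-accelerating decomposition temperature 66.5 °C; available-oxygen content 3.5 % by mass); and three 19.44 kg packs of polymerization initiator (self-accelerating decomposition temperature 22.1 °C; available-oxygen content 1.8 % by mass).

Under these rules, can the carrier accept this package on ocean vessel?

Yes

Self-accelerating decomposition temperature 20.4 °C meets the Class 4.1 criterion (Self-Reactive), so the curing-agent paste is Class 4.1.
Self-accelerating decomposition temperature 66.5 °C meets the Class 4.1 criterion (Self-Reactive), so the polymerization initiator is Class 4.1.
Self-accelerating decomposition temperature 22.1 °C meets the Class 4.1 criterion (Self-Reactive), so the polymerization initiator is Class 4.1.
Total Class 4.1: (three 25.28 kg packs = 75.84 kg) + (two 22.92 kg packs = 45.84 kg) + (three 19.44 kg packs = 58.32 kg) = 180 kg.
180 kg ≤ 250 kg (ocean vessel limit, Class 4.1) — within limit.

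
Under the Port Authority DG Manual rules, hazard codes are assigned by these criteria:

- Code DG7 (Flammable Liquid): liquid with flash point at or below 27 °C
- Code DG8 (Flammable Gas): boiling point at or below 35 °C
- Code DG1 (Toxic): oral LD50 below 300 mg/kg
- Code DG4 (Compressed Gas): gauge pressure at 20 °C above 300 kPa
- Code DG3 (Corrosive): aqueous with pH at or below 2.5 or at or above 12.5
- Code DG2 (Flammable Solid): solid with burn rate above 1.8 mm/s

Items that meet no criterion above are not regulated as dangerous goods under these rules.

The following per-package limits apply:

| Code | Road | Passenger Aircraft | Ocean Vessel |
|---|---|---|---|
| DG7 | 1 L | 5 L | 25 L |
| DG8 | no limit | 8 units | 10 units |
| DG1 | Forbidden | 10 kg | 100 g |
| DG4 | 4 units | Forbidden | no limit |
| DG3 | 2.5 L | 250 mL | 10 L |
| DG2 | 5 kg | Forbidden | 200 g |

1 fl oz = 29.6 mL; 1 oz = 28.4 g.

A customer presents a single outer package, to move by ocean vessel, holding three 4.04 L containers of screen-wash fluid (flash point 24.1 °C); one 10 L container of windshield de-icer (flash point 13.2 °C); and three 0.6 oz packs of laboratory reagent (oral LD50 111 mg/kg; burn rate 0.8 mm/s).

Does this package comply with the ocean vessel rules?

With flash point 24.1 °C (≤ 27 °C), the screen-wash fluid falls in Code DG7.
Flash point 13.2 °C meets the Code DG7 criterion (Flammable Liquid), so the windshield de-icer is Code DG7.
Oral LD50 111 mg/kg meets the Code DG1 criterion (Toxic), so the laboratory reagent is Code DG1.
Code DG1 quantity: three 0.6 oz packs = 51.12 g.
That is within the Code DG1 ocean vessel limit of 100 g.
Code DG7 net quantity: (three 4.04 L containers = 12.12 L) + 10 L = 22.12 L.
That is within the Code DG7 ocean vessel limit of 25 L.
Every hazard code is within its ocean vessel limit and no segregation rule is violated.

Yes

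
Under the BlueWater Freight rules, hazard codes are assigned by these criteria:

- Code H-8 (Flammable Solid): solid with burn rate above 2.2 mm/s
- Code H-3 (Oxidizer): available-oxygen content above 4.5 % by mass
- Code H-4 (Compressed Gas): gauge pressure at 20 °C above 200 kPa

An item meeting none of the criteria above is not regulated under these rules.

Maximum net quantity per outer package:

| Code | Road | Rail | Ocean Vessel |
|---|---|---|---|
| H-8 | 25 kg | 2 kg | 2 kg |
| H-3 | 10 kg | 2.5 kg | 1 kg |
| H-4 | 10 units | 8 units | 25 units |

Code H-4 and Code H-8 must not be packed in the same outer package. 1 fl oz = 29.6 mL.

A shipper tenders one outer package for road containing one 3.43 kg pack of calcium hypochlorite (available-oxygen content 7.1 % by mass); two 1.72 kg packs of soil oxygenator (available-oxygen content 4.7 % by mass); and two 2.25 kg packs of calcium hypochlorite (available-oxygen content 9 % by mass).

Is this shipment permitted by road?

No

With available-oxygen content 7.1 % by mass (> 4.5 % by mass), the calcium hypochlorite falls in Code H-3.
The soil oxygenator has available-oxygen content 4.7 % by mass, which is > 4.5 % by mass, so it is Code H-3 (Oxidizer).
Calcium hypochlorite: available-oxygen content 9 % by mass > 4.5 % by mass → Code H-3 (Oxidizer).
Code H-3 net quantity: 3.43 kg + (two 1.72 kg packs = 3.44 kg) + (two 2.25 kg packs = 4.5 kg) = 11.37 kg.
11.37 kg exceeds the road limit of 10 kg for Code H-3.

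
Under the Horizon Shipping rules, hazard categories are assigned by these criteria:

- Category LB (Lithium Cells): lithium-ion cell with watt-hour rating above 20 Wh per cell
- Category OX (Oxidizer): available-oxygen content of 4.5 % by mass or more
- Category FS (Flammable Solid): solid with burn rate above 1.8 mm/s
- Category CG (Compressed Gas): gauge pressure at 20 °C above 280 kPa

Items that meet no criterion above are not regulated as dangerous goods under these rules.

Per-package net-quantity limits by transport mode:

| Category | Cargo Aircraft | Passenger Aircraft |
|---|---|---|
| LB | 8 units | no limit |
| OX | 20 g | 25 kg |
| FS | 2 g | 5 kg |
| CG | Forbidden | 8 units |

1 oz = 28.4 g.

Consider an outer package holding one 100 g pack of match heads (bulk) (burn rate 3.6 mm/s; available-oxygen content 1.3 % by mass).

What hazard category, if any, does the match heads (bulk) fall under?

Category FS

Match heads (bulk): burn rate 3.6 mm/s > 1.8 mm/s → Category FS (Flammable Solid).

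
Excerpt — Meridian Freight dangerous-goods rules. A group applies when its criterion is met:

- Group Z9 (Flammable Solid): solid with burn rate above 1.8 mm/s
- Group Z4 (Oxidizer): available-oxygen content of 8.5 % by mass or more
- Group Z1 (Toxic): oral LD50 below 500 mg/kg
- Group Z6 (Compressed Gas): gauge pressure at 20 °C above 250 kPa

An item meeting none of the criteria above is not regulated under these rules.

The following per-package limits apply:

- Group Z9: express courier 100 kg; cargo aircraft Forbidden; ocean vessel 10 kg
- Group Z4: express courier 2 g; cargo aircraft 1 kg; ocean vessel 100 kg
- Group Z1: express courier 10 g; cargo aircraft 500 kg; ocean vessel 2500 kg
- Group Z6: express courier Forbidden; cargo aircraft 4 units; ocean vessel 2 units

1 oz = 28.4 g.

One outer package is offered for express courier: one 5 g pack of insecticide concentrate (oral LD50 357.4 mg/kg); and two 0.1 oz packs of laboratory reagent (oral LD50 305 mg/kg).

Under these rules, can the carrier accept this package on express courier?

Insecticide concentrate: oral LD50 357.4 mg/kg < 500 mg/kg → Group Z1 (Toxic).
Laboratory reagent: oral LD50 305 mg/kg < 500 mg/kg → Group Z1 (Toxic).
Total Group Z1: 5 g + (two 0.1 oz packs = 5.68 g) = 10.68 g.
10.68 g exceeds the express courier limit of 10 g for Group Z1.

No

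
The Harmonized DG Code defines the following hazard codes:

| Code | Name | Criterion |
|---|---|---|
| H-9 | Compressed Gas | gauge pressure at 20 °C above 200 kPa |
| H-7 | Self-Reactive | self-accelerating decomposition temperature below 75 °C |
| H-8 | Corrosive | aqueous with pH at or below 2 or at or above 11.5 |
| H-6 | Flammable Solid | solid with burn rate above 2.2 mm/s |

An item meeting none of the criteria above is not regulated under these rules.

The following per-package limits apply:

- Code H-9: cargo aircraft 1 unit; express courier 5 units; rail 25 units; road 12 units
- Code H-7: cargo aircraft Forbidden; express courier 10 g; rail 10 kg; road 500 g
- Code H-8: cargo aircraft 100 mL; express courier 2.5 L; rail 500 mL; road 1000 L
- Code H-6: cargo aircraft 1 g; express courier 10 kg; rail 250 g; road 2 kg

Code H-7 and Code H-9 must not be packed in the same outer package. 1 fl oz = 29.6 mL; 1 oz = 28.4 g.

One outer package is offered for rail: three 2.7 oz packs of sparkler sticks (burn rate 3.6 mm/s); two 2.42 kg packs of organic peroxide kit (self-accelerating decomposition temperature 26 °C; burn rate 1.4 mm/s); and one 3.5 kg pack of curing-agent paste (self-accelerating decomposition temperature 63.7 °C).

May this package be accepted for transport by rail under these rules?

Yes

The sparkler sticks have burn rate 3.6 mm/s, which is > 2.2 mm/s, so they are Code H-6 (Flammable Solid).
Organic peroxide kit: self-accelerating decomposition temperature 26 °C < 75 °C → Code H-7 (Self-Reactive).
Self-accelerating decomposition temperature 63.7 °C meets the Code H-7 criterion (Self-Reactive), so the curing-agent paste is Code H-7.
Total Code H-7: (two 2.42 kg packs = 4.84 kg) + 3.5 kg = 8.34 kg.
8.34 kg ≤ 10 kg (rail limit, Code H-7) — within limit.
Code H-6 quantity: three 2.7 oz packs = 230.04 g.
That is within the Code H-6 rail limit of 250 g.
The segregation rule (Code H-7 with Code H-9) does not apply to Code H-7 with Code H-6.
Every hazard code is within its rail limit and no segregation rule is violated.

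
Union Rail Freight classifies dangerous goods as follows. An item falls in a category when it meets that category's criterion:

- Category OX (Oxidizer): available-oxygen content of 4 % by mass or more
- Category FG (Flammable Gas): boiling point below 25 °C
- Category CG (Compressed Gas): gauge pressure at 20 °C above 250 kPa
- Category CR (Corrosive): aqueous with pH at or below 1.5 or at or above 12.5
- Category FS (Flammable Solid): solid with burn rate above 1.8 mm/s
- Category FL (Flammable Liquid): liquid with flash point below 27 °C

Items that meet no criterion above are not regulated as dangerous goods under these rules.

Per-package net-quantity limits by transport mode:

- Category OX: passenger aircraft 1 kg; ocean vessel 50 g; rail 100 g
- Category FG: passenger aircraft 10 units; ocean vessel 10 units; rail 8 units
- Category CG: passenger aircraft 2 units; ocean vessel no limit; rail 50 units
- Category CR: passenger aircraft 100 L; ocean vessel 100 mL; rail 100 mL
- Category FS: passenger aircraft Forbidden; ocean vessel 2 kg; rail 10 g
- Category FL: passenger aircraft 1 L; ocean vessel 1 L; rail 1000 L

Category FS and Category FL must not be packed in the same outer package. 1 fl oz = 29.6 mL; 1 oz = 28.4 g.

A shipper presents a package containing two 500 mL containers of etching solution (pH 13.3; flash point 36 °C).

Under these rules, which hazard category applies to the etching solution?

Category CR

pH 13.3 meets the Category CR criterion (Corrosive), so the etching solution is Category CR.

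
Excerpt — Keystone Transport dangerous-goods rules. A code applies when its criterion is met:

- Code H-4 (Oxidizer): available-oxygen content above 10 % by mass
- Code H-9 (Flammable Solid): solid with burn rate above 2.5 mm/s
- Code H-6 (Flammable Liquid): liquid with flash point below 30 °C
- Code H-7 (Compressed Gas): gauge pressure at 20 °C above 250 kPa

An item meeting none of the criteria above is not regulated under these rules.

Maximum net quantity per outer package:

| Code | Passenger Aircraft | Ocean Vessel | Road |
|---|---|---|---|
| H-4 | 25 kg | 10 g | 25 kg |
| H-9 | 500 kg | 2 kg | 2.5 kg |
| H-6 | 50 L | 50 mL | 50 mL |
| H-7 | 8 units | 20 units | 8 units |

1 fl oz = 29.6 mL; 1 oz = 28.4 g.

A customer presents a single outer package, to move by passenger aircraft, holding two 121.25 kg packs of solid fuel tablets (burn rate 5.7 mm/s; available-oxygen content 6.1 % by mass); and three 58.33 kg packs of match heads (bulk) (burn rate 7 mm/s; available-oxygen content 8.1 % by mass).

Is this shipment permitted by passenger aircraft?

Yes

Burn rate 5.7 mm/s meets the Code H-9 criterion (Flammable Solid), so the solid fuel tablets are Code H-9.
With burn rate 7 mm/s (> 2.5 mm/s), the match heads (bulk) fall in Code H-9.
Total Code H-9: (two 121.25 kg packs = 242.5 kg) + (three 58.33 kg packs = 174.99 kg) = 417.49 kg.
417.49 kg is within the passenger aircraft limit of 500 kg for Code H-9.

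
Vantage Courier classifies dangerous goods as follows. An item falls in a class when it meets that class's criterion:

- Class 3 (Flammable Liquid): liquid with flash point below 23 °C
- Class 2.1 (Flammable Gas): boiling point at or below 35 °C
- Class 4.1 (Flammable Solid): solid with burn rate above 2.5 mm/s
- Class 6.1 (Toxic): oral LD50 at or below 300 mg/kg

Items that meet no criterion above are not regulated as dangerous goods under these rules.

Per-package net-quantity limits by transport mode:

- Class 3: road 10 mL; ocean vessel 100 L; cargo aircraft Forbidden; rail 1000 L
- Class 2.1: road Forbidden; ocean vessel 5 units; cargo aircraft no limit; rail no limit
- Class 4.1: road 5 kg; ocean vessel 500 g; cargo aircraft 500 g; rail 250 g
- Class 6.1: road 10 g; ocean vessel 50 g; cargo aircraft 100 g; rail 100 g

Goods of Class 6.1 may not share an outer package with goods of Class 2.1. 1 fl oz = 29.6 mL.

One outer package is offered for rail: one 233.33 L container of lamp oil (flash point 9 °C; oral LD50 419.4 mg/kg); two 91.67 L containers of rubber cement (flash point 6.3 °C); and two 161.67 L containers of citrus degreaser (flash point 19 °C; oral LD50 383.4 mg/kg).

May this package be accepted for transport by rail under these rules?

Yes

Lamp oil: flash point 9 °C < 23 °C → Class 3 (Flammable Liquid).
Flash point 6.3 °C meets the Class 3 criterion (Flammable Liquid), so the rubber cement is Class 3.
Flash point 19 °C meets the Class 3 criterion (Flammable Liquid), so the citrus degreaser is Class 3.
Class 3 net quantity: 233.33 L + (two 91.67 L containers = 183.34 L) + (two 161.67 L containers = 323.34 L) = 740.01 L.
740.01 L is within the rail limit of 1000 L for Class 3.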